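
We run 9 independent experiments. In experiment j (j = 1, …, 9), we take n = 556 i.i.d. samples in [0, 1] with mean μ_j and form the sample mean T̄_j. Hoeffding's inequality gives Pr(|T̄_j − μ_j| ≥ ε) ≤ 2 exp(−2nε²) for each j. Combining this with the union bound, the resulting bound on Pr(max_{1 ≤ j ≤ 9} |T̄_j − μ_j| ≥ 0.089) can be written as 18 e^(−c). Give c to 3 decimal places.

Union bound over the 9 events: Pr(max_{1 ≤ j ≤ 9} |T̄_j − μ_j| ≥ 0.089) ≤ 9·2·exp(−2nε²) = 18 exp(−2·556·0.089²).
So c = 2·556·0.089² = 8.8082.

8.808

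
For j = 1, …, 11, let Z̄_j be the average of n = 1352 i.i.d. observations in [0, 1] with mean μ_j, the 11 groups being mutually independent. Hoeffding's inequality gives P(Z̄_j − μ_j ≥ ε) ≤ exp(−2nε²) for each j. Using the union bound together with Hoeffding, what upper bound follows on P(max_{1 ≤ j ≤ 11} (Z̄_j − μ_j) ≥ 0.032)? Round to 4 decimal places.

0.6900

Per-experiment Hoeffding bound: exp(−2·1352·0.032²) = exp(−2.76890) = 0.062731.
Union bound over 11 events: 11·0.062731 = 0.69004.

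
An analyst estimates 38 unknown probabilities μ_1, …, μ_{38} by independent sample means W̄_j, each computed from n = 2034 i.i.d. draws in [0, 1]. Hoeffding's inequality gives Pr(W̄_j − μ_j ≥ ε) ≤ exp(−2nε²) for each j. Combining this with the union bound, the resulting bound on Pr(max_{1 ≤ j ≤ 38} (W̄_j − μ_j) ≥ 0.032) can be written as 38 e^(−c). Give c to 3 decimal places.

Union bound over the 38 events: Pr(max_{1 ≤ j ≤ 38} (W̄_j − μ_j) ≥ 0.032) ≤ 38·exp(−2nε²) = 38 exp(−2·2034·0.032²).
So c = 2·2034·0.032² = 4.1656.

4.166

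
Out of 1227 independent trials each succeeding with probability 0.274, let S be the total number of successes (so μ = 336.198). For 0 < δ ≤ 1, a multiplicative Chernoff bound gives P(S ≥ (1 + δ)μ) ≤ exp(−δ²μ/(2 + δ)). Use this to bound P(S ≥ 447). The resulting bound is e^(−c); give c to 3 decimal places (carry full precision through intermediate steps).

15.676

Write 447 = (1 + δ)μ, so δ = 447/336.198 − 1 = 0.3295736…
Then the exponent is δ²μ/(2 + δ) = (447 − μ)² / (μ·(2 + δ)) = 15.675580.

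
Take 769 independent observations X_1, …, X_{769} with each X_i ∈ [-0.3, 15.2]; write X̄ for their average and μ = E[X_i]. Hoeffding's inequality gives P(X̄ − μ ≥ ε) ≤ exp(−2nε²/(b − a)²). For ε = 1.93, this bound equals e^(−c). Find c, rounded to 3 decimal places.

23.846

c = 2nε²/(b − a)² = 2·769·1.93² / 15.5² = 23.8456.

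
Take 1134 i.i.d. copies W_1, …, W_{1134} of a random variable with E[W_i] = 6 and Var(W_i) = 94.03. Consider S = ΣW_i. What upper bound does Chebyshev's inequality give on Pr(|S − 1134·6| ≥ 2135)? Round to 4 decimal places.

0.0234

Var(S) = n·Var(W_i) = 1134·94.03 = 106630.02.
Chebyshev: Pr(|S − 1134·6| ≥ 2135) ≤ Var(S)/2135² = 106630.02/4558225 = 0.0234.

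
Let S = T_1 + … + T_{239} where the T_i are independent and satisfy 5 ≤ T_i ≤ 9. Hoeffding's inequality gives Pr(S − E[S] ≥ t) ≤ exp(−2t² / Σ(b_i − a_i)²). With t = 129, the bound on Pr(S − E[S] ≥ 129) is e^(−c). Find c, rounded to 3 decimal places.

Σ(b_i − a_i)² = 239·(4)² = 3824.
c = 2t²/3824 = 2·129²/3824 = 8.7035.

8.703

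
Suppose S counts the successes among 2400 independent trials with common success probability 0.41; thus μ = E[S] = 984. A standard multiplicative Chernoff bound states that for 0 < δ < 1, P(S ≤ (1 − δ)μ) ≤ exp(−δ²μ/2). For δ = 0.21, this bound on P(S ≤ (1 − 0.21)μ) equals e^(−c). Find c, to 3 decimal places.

21.697

c = δ²μ/2 = 0.21²·984/2 = 21.6972.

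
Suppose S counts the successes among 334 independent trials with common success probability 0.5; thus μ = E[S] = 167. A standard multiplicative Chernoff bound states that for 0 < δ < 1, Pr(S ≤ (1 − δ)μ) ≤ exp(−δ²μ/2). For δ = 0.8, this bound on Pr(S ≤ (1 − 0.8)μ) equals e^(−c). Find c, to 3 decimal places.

c = δ²μ/2 = 0.8²·167/2 = 53.4400.

53.440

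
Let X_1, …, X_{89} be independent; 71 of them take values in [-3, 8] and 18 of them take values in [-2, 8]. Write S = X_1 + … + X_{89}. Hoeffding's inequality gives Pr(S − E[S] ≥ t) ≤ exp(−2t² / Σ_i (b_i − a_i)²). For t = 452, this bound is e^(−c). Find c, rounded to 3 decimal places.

Σ(b_i − a_i)² = 71·11² + 18·10² = 10391.
c = 2t² / 10391 = 2·452² / 10391 = 39.3233.

39.323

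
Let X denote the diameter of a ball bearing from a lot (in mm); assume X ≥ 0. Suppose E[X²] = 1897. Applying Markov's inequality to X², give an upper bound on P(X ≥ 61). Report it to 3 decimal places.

Since X ≥ 0, the event {X ≥ 61} is the same as {X² ≥ 3721}.
Markov's inequality applied to X² gives P(X² ≥ 3721) ≤ E[X²]/3721 = 1897/3721 = 0.5098.

0.510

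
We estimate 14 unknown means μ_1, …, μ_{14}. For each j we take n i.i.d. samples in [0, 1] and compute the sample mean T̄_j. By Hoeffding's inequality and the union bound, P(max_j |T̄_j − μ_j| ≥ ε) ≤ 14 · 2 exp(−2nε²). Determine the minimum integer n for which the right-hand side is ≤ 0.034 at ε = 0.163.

Need 2·14·exp(−2nε²) ≤ 0.034, i.e. exp(−2nε²) ≤ 0.034/28.
So 2nε² ≥ ln(28/0.034) = 6.713599.
Hence n ≥ 6.713599/(2·0.163²) = 126.343.
The smallest integer n is 127.

127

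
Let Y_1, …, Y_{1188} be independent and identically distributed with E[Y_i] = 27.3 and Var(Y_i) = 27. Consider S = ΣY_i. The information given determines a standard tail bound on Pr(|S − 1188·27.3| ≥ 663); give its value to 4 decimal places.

0.0730

With mean and variance of each term known, Chebyshev's inequality bounds the deviation of the sum (or sample mean).
Var(S) = n·Var(Y_i) = 1188·27 = 32076.
Chebyshev: Pr(|S − 1188·27.3| ≥ 663) ≤ Var(S)/663² = 32076/439569 = 0.0730.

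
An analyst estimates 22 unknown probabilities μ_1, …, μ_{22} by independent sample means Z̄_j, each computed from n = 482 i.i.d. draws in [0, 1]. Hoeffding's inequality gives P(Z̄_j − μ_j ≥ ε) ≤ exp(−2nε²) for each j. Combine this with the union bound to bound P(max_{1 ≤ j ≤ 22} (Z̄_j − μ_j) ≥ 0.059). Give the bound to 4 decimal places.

Per-experiment Hoeffding bound: exp(−2·482·0.059²) = exp(−3.35568) = 0.034886.
Union bound over 22 events: 22·0.034886 = 0.76748.

0.7675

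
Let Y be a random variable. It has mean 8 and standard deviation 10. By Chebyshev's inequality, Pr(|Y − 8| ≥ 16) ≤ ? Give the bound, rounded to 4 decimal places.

0.3906

Chebyshev: Pr(|Y − μ| ≥ t) ≤ Var(Y)/t².
Var(Y) = σ² = 10² = 100.
Bound = 100 / 256 = 0.3906.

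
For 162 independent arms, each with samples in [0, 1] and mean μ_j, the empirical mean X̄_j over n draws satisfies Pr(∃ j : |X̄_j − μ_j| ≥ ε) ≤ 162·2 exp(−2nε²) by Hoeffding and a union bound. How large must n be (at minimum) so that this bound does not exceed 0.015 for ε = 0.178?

Need 2·162·exp(−2nε²) ≤ 0.015, i.e. exp(−2nε²) ≤ 0.015/324.
So 2nε² ≥ ln(324/0.015) = 9.980449.
Hence n ≥ 9.980449/(2·0.178²) = 157.500.
The smallest integer n is 158.

158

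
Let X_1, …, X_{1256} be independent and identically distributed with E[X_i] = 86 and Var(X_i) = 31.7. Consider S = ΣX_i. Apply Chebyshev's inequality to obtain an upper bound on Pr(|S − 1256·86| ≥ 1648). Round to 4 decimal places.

Var(S) = n·Var(X_i) = 1256·31.7 = 39815.2.
Chebyshev: Pr(|S − 1256·86| ≥ 1648) ≤ Var(S)/1648² = 39815.2/2715904 = 0.0147.

0.0147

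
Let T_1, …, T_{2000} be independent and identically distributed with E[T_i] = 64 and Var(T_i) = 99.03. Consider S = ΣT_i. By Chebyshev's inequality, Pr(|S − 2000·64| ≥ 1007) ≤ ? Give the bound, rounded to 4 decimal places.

0.1953

Var(S) = n·Var(T_i) = 2000·99.03 = 198060.
Chebyshev: Pr(|S − 2000·64| ≥ 1007) ≤ Var(S)/1007² = 198060/1014049 = 0.1953.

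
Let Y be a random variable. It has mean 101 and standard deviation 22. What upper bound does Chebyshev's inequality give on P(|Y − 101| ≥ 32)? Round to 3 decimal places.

0.473

Chebyshev: P(|Y − μ| ≥ t) ≤ Var(Y)/t².
Var(Y) = σ² = 22² = 484.
Bound = 484 / 1024 = 0.4727.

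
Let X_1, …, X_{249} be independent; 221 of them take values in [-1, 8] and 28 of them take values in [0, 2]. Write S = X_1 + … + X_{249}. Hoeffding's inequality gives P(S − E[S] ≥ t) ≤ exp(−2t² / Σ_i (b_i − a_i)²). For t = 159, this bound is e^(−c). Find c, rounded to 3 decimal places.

2.807

Σ(b_i − a_i)² = 221·9² + 28·2² = 18013.
c = 2t² / 18013 = 2·159² / 18013 = 2.8070.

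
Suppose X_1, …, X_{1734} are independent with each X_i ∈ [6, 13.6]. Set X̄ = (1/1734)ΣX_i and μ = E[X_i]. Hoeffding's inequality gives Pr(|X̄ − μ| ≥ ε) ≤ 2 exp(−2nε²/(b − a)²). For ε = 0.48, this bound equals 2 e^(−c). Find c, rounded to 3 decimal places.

13.834

c = 2nε²/(b − a)² = 2·1734·0.48² / 7.6² = 13.8336.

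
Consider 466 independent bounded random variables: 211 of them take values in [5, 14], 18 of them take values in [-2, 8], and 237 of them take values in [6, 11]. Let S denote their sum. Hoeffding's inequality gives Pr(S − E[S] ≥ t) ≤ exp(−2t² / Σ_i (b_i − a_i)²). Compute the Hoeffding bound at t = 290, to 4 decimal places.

0.0011

Σ(b_i − a_i)² = 211·9² + 18·10² + 237·5² = 24816.
Exponent = 2·290² / 24816 = 6.77789.
Bound = exp(−6.77789) = 0.00114.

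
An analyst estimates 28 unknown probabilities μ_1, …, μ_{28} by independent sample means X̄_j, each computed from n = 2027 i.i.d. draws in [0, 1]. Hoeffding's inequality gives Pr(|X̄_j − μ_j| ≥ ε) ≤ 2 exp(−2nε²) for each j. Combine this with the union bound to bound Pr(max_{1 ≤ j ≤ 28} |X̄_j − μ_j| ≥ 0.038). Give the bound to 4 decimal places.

0.1606

Per-experiment Hoeffding bound: 2·exp(−2·2027·0.038²) = 2·exp(−5.85398) = 0.0057369.
Union bound over 28 events: 28·0.0057369 = 0.16063.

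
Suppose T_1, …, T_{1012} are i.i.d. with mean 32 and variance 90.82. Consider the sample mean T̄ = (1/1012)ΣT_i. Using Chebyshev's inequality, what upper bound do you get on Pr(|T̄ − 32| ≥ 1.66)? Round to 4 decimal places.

0.0326

Var(T̄) = Var(T_i)/n = 90.82/1012 = 0.089743.
Chebyshev: Pr(|T̄ − 32| ≥ 1.66) ≤ Var(T̄)/(1.66)² = 90.82/(1012·1.66²) = 0.0326.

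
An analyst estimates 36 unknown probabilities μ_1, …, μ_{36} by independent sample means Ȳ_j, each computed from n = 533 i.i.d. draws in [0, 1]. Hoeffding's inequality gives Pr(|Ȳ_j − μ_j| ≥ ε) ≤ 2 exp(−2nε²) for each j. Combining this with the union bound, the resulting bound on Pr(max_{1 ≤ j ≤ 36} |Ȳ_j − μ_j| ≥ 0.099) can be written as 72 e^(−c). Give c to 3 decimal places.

Union bound over the 36 events: Pr(max_{1 ≤ j ≤ 36} |Ȳ_j − μ_j| ≥ 0.099) ≤ 36·2·exp(−2nε²) = 72 exp(−2·533·0.099²).
So c = 2·533·0.099² = 10.4479.

10.448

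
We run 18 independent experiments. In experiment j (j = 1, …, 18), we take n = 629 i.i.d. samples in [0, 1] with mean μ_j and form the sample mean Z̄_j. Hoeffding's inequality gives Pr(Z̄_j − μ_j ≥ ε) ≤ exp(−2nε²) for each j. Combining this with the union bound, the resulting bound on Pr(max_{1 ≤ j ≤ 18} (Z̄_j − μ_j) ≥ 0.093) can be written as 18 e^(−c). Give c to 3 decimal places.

10.880

Union bound over the 18 events: Pr(max_{1 ≤ j ≤ 18} (Z̄_j − μ_j) ≥ 0.093) ≤ 18·exp(−2nε²) = 18 exp(−2·629·0.093²).
So c = 2·629·0.093² = 10.8804.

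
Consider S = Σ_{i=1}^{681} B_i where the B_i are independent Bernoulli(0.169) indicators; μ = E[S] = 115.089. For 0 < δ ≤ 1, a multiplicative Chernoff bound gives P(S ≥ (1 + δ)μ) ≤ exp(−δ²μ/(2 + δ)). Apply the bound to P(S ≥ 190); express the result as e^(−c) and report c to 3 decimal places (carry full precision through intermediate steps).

Write 190 = (1 + δ)μ, so δ = 190/115.089 − 1 = 0.6508963…
Then the exponent is δ²μ/(2 + δ) = (190 − μ)² / (μ·(2 + δ)) = 18.393511.

18.394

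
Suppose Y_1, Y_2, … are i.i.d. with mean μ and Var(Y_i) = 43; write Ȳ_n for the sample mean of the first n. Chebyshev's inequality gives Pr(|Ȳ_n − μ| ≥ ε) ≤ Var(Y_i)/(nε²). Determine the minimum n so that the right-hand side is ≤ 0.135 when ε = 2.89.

Require 43/(n·2.89²) ≤ 0.135, i.e. n ≥ 43/(0.135·2.89²) = 38.136.
The smallest integer n is 39.

39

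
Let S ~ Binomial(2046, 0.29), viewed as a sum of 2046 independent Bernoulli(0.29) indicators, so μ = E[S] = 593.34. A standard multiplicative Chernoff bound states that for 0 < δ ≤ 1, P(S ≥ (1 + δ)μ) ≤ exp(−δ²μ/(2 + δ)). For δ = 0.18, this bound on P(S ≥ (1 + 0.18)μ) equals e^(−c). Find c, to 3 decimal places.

8.818

c = δ²μ/(2 + δ) = 0.18²·593.34/(2 + 0.18) = 8.8184.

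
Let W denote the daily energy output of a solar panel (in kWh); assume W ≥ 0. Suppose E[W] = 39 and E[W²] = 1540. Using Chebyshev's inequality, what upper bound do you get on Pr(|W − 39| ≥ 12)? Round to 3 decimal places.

Var(W) = E[W²] − (E[W])² = 1540 − 1521 = 19.
Chebyshev's inequality: Pr(|W − μ| ≥ t) ≤ Var(W)/t² = 19/144 = 0.1319.

0.132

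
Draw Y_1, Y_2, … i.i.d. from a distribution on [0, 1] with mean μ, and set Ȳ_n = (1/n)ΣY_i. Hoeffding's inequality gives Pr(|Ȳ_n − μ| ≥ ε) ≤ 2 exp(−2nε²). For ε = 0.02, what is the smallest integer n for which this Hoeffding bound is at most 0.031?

5209

Require 2·exp(−2nε²) ≤ 0.031, i.e. 2nε² ≥ ln(2/0.031) = 4.166915.
So n ≥ 4.166915 / (2·0.02²) = 5208.644.
The smallest integer n is 5209.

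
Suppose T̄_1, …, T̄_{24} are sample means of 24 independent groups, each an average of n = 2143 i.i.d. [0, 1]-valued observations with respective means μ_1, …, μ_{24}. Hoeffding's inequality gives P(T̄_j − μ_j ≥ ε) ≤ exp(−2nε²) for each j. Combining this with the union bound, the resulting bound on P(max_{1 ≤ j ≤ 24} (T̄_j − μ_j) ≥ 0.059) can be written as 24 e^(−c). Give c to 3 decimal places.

Union bound over the 24 events: P(max_{1 ≤ j ≤ 24} (T̄_j − μ_j) ≥ 0.059) ≤ 24·exp(−2nε²) = 24 exp(−2·2143·0.059²).
So c = 2·2143·0.059² = 14.9196.

14.920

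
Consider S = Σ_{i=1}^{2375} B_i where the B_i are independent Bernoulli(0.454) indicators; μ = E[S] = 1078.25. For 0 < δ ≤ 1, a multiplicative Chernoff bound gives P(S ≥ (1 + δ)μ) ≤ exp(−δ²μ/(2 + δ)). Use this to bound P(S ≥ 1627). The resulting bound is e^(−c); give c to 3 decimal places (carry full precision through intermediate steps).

111.312

Write 1627 = (1 + δ)μ, so δ = 1627/1078.25 − 1 = 0.5089265…
Then the exponent is δ²μ/(2 + δ) = (1627 − μ)² / (μ·(2 + δ)) = 111.311917.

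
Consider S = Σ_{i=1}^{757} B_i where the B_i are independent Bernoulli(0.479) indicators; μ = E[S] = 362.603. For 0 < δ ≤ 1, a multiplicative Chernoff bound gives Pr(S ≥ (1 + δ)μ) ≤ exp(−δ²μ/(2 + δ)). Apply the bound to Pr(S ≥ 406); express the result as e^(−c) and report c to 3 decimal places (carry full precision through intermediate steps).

Write 406 = (1 + δ)μ, so δ = 406/362.603 − 1 = 0.1196819…
Then the exponent is δ²μ/(2 + δ) = (406 − μ)² / (μ·(2 + δ)) = 2.450289.

2.450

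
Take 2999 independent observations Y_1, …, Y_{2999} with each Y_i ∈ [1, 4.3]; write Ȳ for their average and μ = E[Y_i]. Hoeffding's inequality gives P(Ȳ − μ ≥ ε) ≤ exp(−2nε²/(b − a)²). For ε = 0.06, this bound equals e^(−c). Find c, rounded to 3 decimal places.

c = 2nε²/(b − a)² = 2·2999·0.06² / 3.3² = 1.9828.

1.983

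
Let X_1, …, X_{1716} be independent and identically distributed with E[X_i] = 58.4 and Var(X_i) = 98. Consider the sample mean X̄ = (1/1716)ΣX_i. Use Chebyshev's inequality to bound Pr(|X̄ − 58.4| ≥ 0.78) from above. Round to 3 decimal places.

0.094

Var(X̄) = Var(X_i)/n = 98/1716 = 0.05711.
Chebyshev: Pr(|X̄ − 58.4| ≥ 0.78) ≤ Var(X̄)/(0.78)² = 98/(1716·0.78²) = 0.0939.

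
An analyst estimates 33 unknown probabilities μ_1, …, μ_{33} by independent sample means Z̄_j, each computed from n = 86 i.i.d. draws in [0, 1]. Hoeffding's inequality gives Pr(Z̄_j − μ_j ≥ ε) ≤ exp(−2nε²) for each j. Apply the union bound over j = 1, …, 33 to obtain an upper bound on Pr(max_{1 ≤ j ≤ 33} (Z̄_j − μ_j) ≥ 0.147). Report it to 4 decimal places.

0.8023

Per-experiment Hoeffding bound: exp(−2·86·0.147²) = exp(−3.71675) = 0.024313.
Union bound over 33 events: 33·0.024313 = 0.80233.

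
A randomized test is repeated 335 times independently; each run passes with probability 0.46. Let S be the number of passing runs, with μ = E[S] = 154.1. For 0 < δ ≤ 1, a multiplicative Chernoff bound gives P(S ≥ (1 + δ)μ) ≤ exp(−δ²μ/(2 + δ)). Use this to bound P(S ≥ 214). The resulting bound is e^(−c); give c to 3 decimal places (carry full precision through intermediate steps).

9.747

Write 214 = (1 + δ)μ, so δ = 214/154.1 − 1 = 0.3887086…
Then the exponent is δ²μ/(2 + δ) = (214 − μ)² / (μ·(2 + δ)) = 9.747378.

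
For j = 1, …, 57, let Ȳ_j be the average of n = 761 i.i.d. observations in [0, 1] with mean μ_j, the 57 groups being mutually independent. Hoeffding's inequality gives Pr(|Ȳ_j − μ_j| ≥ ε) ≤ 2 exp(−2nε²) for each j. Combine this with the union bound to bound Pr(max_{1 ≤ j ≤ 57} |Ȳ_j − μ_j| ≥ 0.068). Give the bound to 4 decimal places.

0.1001

Per-experiment Hoeffding bound: 2·exp(−2·761·0.068²) = 2·exp(−7.03773) = 0.0017562.
Union bound over 57 events: 57·0.0017562 = 0.10011.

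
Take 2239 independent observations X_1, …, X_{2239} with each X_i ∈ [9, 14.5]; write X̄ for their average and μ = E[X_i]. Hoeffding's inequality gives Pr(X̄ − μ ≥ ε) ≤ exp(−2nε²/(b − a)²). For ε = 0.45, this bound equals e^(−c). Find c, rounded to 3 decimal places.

c = 2nε²/(b − a)² = 2·2239·0.45² / 5.5² = 29.9767.

29.977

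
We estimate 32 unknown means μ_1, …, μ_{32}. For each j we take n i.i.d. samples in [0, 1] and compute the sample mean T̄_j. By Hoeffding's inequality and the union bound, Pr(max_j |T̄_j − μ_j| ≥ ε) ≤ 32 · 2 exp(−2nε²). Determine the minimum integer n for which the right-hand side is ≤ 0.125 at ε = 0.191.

86

Need 2·32·exp(−2nε²) ≤ 0.125, i.e. exp(−2nε²) ≤ 0.125/64.
So 2nε² ≥ ln(64/0.125) = 6.238325.
Hence n ≥ 6.238325/(2·0.191²) = 85.501.
The smallest integer n is 86.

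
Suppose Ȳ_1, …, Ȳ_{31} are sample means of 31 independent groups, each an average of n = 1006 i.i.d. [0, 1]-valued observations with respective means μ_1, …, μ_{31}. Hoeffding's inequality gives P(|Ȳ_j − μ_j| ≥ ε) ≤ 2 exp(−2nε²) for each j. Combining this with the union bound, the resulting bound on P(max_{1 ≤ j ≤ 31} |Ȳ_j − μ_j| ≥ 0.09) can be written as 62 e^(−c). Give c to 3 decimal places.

Union bound over the 31 events: P(max_{1 ≤ j ≤ 31} |Ȳ_j − μ_j| ≥ 0.09) ≤ 31·2·exp(−2nε²) = 62 exp(−2·1006·0.09²).
So c = 2·1006·0.09² = 16.2972.

16.297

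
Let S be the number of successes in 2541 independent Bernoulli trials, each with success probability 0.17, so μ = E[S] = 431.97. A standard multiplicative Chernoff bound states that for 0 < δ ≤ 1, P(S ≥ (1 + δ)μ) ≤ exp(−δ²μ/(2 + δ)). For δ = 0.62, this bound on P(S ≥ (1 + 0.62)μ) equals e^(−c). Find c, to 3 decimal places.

c = δ²μ/(2 + δ) = 0.62²·431.97/(2 + 0.62) = 63.3776.

63.378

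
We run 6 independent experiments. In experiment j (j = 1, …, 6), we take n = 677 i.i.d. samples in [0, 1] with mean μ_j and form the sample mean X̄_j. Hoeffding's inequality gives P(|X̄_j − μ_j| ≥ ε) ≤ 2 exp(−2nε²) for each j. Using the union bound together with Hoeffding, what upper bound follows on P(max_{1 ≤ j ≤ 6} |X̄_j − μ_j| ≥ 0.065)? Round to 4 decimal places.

Per-experiment Hoeffding bound: 2·exp(−2·677·0.065²) = 2·exp(−5.72065) = 0.0065552.
Union bound over 6 events: 6·0.0065552 = 0.03933.

0.0393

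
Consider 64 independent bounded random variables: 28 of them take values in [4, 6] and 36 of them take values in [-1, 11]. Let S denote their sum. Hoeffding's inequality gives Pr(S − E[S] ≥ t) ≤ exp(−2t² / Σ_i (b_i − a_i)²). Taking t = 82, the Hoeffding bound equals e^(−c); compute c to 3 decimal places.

2.539

Σ(b_i − a_i)² = 28·2² + 36·12² = 5296.
c = 2t² / 5296 = 2·82² / 5296 = 2.5393.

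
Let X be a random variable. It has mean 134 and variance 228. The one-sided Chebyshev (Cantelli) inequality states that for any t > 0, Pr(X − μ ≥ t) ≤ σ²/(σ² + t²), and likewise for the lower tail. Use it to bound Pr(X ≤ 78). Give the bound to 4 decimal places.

Here σ² = 228 and t = 56, so σ² + t² = 3364.
Cantelli's bound: 228/3364 = 0.0678.

0.0678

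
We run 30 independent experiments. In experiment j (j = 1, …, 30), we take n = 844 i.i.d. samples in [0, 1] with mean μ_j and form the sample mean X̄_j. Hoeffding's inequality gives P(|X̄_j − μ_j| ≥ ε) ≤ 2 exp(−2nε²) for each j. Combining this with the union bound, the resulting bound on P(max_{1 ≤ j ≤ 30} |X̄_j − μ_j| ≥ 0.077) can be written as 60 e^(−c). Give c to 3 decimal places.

Union bound over the 30 events: P(max_{1 ≤ j ≤ 30} |X̄_j − μ_j| ≥ 0.077) ≤ 30·2·exp(−2nε²) = 60 exp(−2·844·0.077²).
So c = 2·844·0.077² = 10.0082.

10.008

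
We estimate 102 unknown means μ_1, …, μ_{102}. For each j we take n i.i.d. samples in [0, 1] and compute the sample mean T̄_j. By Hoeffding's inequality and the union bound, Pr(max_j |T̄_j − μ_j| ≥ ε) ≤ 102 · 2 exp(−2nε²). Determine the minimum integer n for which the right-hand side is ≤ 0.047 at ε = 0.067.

Need 2·102·exp(−2nε²) ≤ 0.047, i.e. exp(−2nε²) ≤ 0.047/204.
So 2nε² ≥ ln(204/0.047) = 8.375728.
Hence n ≥ 8.375728/(2·0.067²) = 932.917.
The smallest integer n is 933.

933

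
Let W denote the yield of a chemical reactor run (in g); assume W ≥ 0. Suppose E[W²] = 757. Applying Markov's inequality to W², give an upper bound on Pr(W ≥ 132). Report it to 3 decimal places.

Since W ≥ 0, the event {W ≥ 132} is the same as {W² ≥ 17424}.
Markov's inequality applied to W² gives Pr(W² ≥ 17424) ≤ E[W²]/17424 = 757/17424 = 0.0434.

0.043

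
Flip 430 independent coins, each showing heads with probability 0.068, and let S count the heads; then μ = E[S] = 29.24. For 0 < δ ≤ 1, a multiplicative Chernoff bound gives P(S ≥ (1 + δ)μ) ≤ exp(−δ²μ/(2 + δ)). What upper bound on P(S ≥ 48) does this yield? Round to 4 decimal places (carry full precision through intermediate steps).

0.0105

Write 48 = (1 + δ)μ, so δ = 48/29.24 − 1 = 0.6415869…
Then the exponent is δ²μ/(2 + δ) = (48 − μ)² / (μ·(2 + δ)) = 4.556416.
Bound = exp(−4.556416) = 0.01050.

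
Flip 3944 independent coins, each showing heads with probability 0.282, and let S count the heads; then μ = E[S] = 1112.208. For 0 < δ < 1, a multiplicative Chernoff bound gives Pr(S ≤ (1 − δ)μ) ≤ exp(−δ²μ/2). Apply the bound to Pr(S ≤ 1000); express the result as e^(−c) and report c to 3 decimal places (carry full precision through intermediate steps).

Write 1000 = (1 − δ)μ, so δ = 1 − 1000/1112.208 = 0.1008876…
Then the exponent is δ²μ/2 = (μ − 1000)²/(2μ) = 5.660198.

5.660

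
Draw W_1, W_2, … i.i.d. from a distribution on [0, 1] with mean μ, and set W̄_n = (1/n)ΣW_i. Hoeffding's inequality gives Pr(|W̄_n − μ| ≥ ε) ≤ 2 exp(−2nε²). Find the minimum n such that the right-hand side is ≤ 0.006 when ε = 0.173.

98

Require 2·exp(−2nε²) ≤ 0.006, i.e. 2nε² ≥ ln(2/0.006) = 5.809143.
So n ≥ 5.809143 / (2·0.173²) = 97.049.
The smallest integer n is 98.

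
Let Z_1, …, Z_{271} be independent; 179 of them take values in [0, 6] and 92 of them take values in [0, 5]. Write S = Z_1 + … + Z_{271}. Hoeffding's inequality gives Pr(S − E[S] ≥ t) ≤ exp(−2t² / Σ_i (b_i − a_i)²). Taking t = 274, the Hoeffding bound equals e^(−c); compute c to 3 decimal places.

Σ(b_i − a_i)² = 179·6² + 92·5² = 8744.
c = 2t² / 8744 = 2·274² / 8744 = 17.1720.

17.172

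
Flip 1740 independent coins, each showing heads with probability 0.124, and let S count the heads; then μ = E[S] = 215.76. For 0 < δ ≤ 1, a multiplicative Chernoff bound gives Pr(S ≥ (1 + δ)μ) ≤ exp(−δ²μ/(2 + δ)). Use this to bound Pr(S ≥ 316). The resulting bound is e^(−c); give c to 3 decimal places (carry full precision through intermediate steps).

18.896

Write 316 = (1 + δ)μ, so δ = 316/215.76 − 1 = 0.4645903…
Then the exponent is δ²μ/(2 + δ) = (316 − μ)² / (μ·(2 + δ)) = 18.895851.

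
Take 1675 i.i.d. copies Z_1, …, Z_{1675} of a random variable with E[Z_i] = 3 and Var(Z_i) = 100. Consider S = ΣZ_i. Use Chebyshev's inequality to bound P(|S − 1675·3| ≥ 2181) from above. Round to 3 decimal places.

0.035

Var(S) = n·Var(Z_i) = 1675·100 = 167500.
Chebyshev: P(|S − 1675·3| ≥ 2181) ≤ Var(S)/2181² = 167500/4756761 = 0.0352.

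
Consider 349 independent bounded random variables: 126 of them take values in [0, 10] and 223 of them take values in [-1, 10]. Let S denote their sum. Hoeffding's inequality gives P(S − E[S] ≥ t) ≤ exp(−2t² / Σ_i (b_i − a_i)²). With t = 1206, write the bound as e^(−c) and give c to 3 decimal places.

Σ(b_i − a_i)² = 126·10² + 223·11² = 39583.
c = 2t² / 39583 = 2·1206² / 39583 = 73.4879.

73.488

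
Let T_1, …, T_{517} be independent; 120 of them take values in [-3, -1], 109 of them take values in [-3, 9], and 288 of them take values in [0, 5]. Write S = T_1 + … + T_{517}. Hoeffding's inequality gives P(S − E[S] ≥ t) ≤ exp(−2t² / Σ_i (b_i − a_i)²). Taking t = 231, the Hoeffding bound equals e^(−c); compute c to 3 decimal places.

Σ(b_i − a_i)² = 120·2² + 109·12² + 288·5² = 23376.
c = 2t² / 23376 = 2·231² / 23376 = 4.5655.

4.565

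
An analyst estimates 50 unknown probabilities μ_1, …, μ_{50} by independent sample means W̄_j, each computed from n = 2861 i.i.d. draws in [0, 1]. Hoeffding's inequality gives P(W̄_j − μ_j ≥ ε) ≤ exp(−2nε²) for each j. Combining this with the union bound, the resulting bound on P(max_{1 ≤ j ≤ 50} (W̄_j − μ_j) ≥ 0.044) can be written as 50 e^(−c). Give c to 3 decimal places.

Union bound over the 50 events: P(max_{1 ≤ j ≤ 50} (W̄_j − μ_j) ≥ 0.044) ≤ 50·exp(−2nε²) = 50 exp(−2·2861·0.044²).
So c = 2·2861·0.044² = 11.0778.

11.078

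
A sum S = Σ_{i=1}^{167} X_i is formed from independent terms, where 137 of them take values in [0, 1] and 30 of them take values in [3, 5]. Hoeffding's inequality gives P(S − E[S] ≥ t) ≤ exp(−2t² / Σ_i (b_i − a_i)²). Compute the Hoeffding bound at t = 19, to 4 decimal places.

Σ(b_i − a_i)² = 137·1² + 30·2² = 257.
Exponent = 2·19² / 257 = 2.80934.
Bound = exp(−2.80934) = 0.06024.

0.0602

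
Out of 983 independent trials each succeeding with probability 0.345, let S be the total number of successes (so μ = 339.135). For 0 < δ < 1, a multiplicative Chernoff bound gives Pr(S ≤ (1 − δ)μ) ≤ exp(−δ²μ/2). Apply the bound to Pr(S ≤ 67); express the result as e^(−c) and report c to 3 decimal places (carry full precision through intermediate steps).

109.186

Write 67 = (1 − δ)μ, so δ = 1 − 67/339.135 = 0.8024386…
Then the exponent is δ²μ/2 = (μ − 67)²/(2μ) = 109.185808.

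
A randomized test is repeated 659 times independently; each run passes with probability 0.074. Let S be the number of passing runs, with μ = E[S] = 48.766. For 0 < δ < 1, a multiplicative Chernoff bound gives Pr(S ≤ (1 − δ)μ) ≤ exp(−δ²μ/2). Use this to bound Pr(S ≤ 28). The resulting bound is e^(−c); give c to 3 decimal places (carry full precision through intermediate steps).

Write 28 = (1 − δ)μ, so δ = 1 − 28/48.766 = 0.4258295…
Then the exponent is δ²μ/2 = (μ − 28)²/(2μ) = 4.421387.

4.421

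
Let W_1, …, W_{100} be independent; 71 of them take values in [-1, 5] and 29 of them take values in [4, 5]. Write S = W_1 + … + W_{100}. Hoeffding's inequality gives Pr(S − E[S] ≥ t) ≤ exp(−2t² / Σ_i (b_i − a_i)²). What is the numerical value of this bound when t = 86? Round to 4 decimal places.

Σ(b_i − a_i)² = 71·6² + 29·1² = 2585.
Exponent = 2·86² / 2585 = 5.72224.
Bound = exp(−5.72224) = 0.00327.

0.0033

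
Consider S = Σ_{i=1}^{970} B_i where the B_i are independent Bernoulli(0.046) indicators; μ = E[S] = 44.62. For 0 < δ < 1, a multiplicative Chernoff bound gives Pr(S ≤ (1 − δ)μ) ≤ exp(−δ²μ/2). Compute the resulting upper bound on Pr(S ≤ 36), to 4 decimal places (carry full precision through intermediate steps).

Write 36 = (1 − δ)μ, so δ = 1 − 36/44.62 = 0.1931869…
Then the exponent is δ²μ/2 = (μ − 36)²/(2μ) = 0.832636.
Bound = exp(−0.832636) = 0.43490.

0.4349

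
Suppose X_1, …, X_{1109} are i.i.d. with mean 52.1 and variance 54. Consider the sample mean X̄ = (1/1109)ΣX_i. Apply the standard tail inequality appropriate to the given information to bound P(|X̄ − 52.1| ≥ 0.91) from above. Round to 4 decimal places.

With mean and variance of each term known, Chebyshev's inequality bounds the deviation of the sum (or sample mean).
Var(X̄) = Var(X_i)/n = 54/1109 = 0.048693.
Chebyshev: P(|X̄ − 52.1| ≥ 0.91) ≤ Var(X̄)/(0.91)² = 54/(1109·0.91²) = 0.0588.

0.0588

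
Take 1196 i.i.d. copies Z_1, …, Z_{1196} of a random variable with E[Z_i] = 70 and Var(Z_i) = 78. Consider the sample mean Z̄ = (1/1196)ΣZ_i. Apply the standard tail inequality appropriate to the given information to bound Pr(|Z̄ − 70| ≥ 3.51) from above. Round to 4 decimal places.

With mean and variance of each term known, Chebyshev's inequality bounds the deviation of the sum (or sample mean).
Var(Z̄) = Var(Z_i)/n = 78/1196 = 0.065217.
Chebyshev: Pr(|Z̄ − 70| ≥ 3.51) ≤ Var(Z̄)/(3.51)² = 78/(1196·3.51²) = 0.0053.

0.0053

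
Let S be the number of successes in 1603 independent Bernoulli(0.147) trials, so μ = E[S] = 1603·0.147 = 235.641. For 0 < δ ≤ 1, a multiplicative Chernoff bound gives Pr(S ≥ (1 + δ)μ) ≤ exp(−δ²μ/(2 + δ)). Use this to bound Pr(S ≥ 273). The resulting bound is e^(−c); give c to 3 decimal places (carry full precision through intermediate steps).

2.744

Write 273 = (1 + δ)μ, so δ = 273/235.641 − 1 = 0.158542…
Then the exponent is δ²μ/(2 + δ) = (273 − μ)² / (μ·(2 + δ)) = 2.743968.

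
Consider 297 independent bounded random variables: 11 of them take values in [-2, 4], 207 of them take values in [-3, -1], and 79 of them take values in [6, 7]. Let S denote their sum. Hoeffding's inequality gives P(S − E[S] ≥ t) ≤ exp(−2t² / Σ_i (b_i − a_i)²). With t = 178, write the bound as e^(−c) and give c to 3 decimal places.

48.632

Σ(b_i − a_i)² = 11·6² + 207·2² + 79·1² = 1303.
c = 2t² / 1303 = 2·178² / 1303 = 48.6324.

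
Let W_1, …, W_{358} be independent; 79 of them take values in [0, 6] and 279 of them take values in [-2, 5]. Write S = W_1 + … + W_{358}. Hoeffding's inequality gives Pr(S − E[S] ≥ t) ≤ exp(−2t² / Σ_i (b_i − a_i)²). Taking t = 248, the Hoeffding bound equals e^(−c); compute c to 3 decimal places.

Σ(b_i − a_i)² = 79·6² + 279·7² = 16515.
c = 2t² / 16515 = 2·248² / 16515 = 7.4483.

7.448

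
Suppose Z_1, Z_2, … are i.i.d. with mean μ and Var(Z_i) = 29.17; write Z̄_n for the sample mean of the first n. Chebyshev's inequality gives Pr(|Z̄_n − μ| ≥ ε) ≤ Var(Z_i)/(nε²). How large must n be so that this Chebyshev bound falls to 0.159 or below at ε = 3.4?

16

Require 29.17/(n·3.4²) ≤ 0.159, i.e. n ≥ 29.17/(0.159·3.4²) = 15.870.
The smallest integer n is 16.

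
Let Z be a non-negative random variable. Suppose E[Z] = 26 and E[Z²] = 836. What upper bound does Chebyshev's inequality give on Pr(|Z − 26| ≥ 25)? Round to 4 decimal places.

Var(Z) = E[Z²] − (E[Z])² = 836 − 676 = 160.
Chebyshev's inequality: Pr(|Z − μ| ≥ t) ≤ Var(Z)/t² = 160/625 = 0.2560.

0.2560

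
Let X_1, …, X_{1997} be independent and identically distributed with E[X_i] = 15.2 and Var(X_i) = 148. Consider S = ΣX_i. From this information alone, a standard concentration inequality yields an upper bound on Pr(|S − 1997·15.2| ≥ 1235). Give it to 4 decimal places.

With mean and variance of each term known, Chebyshev's inequality bounds the deviation of the sum (or sample mean).
Var(S) = n·Var(X_i) = 1997·148 = 295556.
Chebyshev: Pr(|S − 1997·15.2| ≥ 1235) ≤ Var(S)/1235² = 295556/1525225 = 0.1938.

0.1938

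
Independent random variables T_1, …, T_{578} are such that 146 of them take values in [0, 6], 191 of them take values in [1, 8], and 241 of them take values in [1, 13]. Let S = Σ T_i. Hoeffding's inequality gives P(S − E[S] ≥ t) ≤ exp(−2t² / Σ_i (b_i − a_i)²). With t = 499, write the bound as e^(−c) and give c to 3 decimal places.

Σ(b_i − a_i)² = 146·6² + 191·7² + 241·12² = 49319.
c = 2t² / 49319 = 2·499² / 49319 = 10.0976.

10.098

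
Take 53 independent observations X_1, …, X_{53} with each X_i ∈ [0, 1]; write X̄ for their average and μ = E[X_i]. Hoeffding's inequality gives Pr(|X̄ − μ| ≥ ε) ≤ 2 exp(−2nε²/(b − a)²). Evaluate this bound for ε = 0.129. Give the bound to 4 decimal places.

0.3427

Exponent: 2nε²/(b − a)² = 2·53·0.129² / 1² = 1.76395.
Bound = 2·exp(−1.76395) = 0.34273.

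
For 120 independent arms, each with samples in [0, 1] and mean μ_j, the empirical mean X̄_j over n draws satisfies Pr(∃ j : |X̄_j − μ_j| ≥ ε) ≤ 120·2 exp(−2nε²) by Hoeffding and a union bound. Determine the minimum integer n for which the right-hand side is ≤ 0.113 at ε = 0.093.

Need 2·120·exp(−2nε²) ≤ 0.113, i.e. exp(−2nε²) ≤ 0.113/240.
So 2nε² ≥ ln(240/0.113) = 7.661006.
Hence n ≥ 7.661006/(2·0.093²) = 442.884.
The smallest integer n is 443.

443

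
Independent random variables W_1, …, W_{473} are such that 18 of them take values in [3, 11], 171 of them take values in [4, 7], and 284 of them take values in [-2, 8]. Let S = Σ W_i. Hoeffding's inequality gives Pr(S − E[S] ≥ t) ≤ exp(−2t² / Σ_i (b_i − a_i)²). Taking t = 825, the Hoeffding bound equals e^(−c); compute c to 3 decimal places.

43.783

Σ(b_i − a_i)² = 18·8² + 171·3² + 284·10² = 31091.
c = 2t² / 31091 = 2·825² / 31091 = 43.7828.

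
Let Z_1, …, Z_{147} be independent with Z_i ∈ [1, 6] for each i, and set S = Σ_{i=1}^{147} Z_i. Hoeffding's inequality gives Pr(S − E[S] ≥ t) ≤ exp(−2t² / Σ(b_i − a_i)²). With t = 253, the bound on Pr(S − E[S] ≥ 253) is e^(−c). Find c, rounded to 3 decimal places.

Σ(b_i − a_i)² = 147·(5)² = 3675.
c = 2t²/3675 = 2·253²/3675 = 34.8348.

34.835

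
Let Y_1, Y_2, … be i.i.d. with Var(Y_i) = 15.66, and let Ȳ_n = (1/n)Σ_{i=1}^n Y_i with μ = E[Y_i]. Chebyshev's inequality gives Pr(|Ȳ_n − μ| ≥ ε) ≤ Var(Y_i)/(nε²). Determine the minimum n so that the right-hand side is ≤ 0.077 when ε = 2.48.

34

Require 15.66/(n·2.48²) ≤ 0.077, i.e. n ≥ 15.66/(0.077·2.48²) = 33.067.
The smallest integer n is 34.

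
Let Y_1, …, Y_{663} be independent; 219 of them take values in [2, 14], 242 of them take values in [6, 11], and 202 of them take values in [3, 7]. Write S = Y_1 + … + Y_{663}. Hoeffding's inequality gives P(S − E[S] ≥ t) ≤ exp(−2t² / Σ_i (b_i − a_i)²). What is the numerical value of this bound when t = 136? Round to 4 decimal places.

0.4040

Σ(b_i − a_i)² = 219·12² + 242·5² + 202·4² = 40818.
Exponent = 2·136² / 40818 = 0.90627.
Bound = exp(−0.90627) = 0.40403.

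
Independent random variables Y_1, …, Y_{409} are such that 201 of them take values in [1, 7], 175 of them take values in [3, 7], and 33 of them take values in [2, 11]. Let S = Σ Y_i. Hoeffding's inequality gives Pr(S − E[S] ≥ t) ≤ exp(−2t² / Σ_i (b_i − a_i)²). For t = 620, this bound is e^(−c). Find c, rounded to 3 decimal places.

Σ(b_i − a_i)² = 201·6² + 175·4² + 33·9² = 12709.
c = 2t² / 12709 = 2·620² / 12709 = 60.4926.

60.493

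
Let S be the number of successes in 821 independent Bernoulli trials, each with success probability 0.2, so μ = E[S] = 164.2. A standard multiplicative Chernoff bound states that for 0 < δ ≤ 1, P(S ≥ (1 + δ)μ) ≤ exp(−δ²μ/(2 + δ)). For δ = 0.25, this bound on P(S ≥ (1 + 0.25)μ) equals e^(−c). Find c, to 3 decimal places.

4.561

c = δ²μ/(2 + δ) = 0.25²·164.2/(2 + 0.25) = 4.5611.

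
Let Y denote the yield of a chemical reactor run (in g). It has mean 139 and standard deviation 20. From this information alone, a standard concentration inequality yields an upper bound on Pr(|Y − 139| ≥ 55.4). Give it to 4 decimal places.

Mean and variance are known, so Chebyshev's inequality applies.
Chebyshev: Pr(|Y − μ| ≥ t) ≤ Var(Y)/t².
Var(Y) = σ² = 20² = 400.
Bound = 400 / 3069.16 = 0.1303.

0.1303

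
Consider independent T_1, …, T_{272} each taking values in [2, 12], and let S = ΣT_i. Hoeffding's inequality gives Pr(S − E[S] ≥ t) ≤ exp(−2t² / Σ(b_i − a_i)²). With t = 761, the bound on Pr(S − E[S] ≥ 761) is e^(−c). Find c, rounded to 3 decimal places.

42.582

Σ(b_i − a_i)² = 272·(10)² = 27200.
c = 2t²/27200 = 2·761²/27200 = 42.5824.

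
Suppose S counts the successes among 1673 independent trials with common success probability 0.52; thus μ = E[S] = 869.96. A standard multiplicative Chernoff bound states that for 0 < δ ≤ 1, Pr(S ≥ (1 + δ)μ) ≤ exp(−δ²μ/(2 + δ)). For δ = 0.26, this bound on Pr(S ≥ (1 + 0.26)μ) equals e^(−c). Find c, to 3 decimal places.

c = δ²μ/(2 + δ) = 0.26²·869.96/(2 + 0.26) = 26.0218.

26.022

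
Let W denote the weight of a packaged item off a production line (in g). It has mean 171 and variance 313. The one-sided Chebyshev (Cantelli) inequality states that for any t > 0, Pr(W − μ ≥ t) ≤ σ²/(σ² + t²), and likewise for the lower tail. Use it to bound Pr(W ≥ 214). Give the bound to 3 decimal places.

Here σ² = 313 and t = 43, so σ² + t² = 2162.
Cantelli's bound: 313/2162 = 0.1448.

0.145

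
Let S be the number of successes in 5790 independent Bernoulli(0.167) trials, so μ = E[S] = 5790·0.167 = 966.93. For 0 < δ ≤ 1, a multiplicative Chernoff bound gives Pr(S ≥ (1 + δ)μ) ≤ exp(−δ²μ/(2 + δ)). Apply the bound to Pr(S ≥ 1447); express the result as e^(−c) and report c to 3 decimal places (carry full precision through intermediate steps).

Write 1447 = (1 + δ)μ, so δ = 1447/966.93 − 1 = 0.4964889…
Then the exponent is δ²μ/(2 + δ) = (1447 − μ)² / (μ·(2 + δ)) = 95.473856.

95.474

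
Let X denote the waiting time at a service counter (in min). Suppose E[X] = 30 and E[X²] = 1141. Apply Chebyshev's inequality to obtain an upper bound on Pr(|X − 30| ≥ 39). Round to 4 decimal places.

0.1584

Var(X) = E[X²] − (E[X])² = 1141 − 900 = 241.
Chebyshev's inequality: Pr(|X − μ| ≥ t) ≤ Var(X)/t² = 241/1521 = 0.1584.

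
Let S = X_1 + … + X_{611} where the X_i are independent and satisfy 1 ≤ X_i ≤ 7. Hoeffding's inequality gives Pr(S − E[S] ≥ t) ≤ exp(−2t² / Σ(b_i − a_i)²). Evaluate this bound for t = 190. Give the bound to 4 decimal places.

0.0375

Σ(b_i − a_i)² = 611·(6)² = 21996.
Exponent = 2·190²/21996 = 3.2824.
Bound = exp(−3.2824) = 0.03754.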